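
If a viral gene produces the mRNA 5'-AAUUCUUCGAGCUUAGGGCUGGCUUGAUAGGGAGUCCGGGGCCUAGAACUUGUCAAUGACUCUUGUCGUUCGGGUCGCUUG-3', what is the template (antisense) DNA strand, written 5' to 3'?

5'-CAAGCGACCCGAACGACAAGAGTCATTGACAAGTTCTAGGCCCCGGACTCCCTATCAAGCCAGCCCTAAGCTCGAAGAATT-3'

Replace U with T to get the coding DNA strand: AATTCTTCGAGCTTAGGGCTGGCTTGATAGGGAGTCCGGGGCCTAGAACTTGTCAATGACTCTTGTCGTTCGGGTCGCTTG. The template strand is its reverse complement (complement TTAAGAAGCTCGAATCCCGACCGAACTATCCCTCAGGCCCCGGATCTTGAACAGTTACTGAGAACAGCAAGCCCAGCGAAC, then reverse).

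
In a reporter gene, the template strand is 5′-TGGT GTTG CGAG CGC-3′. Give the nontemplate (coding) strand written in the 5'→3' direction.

5′-GCGCTCGCAACACCA-3′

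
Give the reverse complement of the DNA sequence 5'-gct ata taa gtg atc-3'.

Reading the sequence 3'→5' and pairing each base (A↔T, G↔C) gives the reverse complement directly.

5′-GATCACTTATATAGC-3′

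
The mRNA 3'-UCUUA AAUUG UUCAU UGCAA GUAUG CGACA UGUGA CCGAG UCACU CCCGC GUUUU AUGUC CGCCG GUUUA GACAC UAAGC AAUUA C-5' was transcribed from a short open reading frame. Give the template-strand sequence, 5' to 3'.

Written 5'→3' the mRNA is CAUUAACGAAUCACAGAUUUGGCCGCCUGUAUUUUGCGCCCUCACUGAGCCAGUGUACAGCGUAUGAACGUUACUUGUUAAAUUCU, so the coding DNA strand is CATTAACGAATCACAGATTTGGCCGCCTGTATTTTGCGCCCTCACTGAGCCAGTGTACAGCGTATGAACGTTACTTGTTAAATTCT. The template is its reverse complement.

5′-AGAATTTAACAAGTAACGTTCATACGCTGTACACTGGCTCAGTGAGGGCGCAAAATACAGGCGGCCAAATCTGTGATTCGTTAATG-3′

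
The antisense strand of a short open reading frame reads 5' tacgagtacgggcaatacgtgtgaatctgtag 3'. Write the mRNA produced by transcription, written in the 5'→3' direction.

The mRNA has the sequence of the coding strand (reverse complement of the template) with T→U. Reverse complement of TACGAGTACGGGCAATACGTGTGAATCTGTAG is CTACAGATTCACACGTATTGCCCGTACTCGTA; then T→U.

5'-CUACAGAUUCACACGUAUUGCCCGUACUCGUA-3'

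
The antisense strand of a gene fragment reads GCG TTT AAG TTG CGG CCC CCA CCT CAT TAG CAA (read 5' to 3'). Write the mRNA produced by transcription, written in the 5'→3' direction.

5'-UUGCUAAUGAGGUGGGGGCCGCAACUUAAACGC-3'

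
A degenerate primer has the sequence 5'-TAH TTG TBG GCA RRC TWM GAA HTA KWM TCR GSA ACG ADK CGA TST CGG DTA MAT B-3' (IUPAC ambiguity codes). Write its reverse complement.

5′-VATKTAHCCGASATCGMHTCGTTSCYGAKWMTADTTCKWAGYYTGCCVACAADTA-3′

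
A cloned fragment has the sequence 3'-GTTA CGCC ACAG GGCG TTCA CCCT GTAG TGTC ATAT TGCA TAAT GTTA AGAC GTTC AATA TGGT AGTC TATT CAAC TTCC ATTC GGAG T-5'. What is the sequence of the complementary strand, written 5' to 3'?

5'-CAATGCGGTGTCCCGCAAGTGGGACATCACAGTATAACGTATTACAATTCTGCAAGTTATACCATCAGATAAGTTGAAGGTAAGCCTCA-3'

The strand is given 3'→5', so its complement runs 5'→3' in the same left-to-right order: pair each base A↔T, G↔C.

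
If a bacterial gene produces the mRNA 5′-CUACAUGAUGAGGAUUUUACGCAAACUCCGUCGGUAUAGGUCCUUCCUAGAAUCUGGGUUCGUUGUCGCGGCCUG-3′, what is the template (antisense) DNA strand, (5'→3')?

5'-CAGGCCGCGACAACGAACCCAGATTCTAGGAAGGACCTATACCGACGGAGTTTGCGTAAAATCCTCATCATGTAG-3'

Replace U with T to get the coding DNA strand: CTACATGATGAGGATTTTACGCAAACTCCGTCGGTATAGGTCCTTCCTAGAATCTGGGTTCGTTGTCGCGGCCTG. The template strand is its reverse complement (complement GATGTACTACTCCTAAAATGCGTTTGAGGCAGCCATATCCAGGAAGGATCTTAGACCCAAGCAACAGCGCCGGAC, then reverse).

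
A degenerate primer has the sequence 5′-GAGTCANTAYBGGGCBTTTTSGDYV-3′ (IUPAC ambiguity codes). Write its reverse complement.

5′-BRHCSAAAAVGCCCVRTANTGACTC-3′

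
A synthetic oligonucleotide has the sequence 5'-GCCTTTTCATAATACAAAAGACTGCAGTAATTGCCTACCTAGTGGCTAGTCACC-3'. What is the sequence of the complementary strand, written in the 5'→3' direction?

5'-GGTGACTAGCCACTAGGTAGGCAATTACTGCAGTCTTTTGTATTATGAAAAGGC-3'

The complement of GCCTTTTCATAATACAAAAGACTGCAGTAATTGCCTACCTAGTGGCTAGTCACC is CGGAAAAGTATTATGTTTTCTGACGTCATTAACGGATGGATCACCGATCAGTGG (A↔T, G↔C). DNA strands are antiparallel, so the complementary strand runs 3'→5'; reversing gives the 5'→3' form.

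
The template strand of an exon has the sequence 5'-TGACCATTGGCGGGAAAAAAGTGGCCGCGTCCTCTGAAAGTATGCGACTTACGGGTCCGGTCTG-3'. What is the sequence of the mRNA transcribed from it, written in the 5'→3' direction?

The mRNA has the sequence of the coding strand (reverse complement of the template) with T→U. Reverse complement of TGACCATTGGCGGGAAAAAAGTGGCCGCGTCCTCTGAAAGTATGCGACTTACGGGTCCGGTCTG is CAGACCGGACCCGTAAGTCGCATACTTTCAGAGGACGCGGCCACTTTTTTCCCGCCAATGGTCA; then T→U.

5'-CAGACCGGACCCGUAAGUCGCAUACUUUCAGAGGACGCGGCCACUUUUUUCCCGCCAAUGGUCA-3'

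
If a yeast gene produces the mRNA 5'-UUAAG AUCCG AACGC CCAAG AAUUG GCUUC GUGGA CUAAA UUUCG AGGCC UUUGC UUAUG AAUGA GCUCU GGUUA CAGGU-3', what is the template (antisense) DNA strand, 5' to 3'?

Replace U with T to get the coding DNA strand: TTAAGATCCGAACGCCCAAGAATTGGCTTCGTGGACTAAATTTCGAGGCCTTTGCTTATGAATGAGCTCTGGTTACAGGT. The template strand is its reverse complement (complement AATTCTAGGCTTGCGGGTTCTTAACCGAAGCACCTGATTTAAAGCTCCGGAAACGAATACTTACTCGAGACCAATGTCCA, then reverse).

5'-ACCTGTAACCAGAGCTCATTCATAAGCAAAGGCCTCGAAATTTAGTCCACGAAGCCAATTCTTGGGCGTTCGGATCTTAA-3'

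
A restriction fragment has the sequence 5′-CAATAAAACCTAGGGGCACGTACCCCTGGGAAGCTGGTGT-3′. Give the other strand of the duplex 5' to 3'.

The complement of CAATAAAACCTAGGGGCACGTACCCCTGGGAAGCTGGTGT is GTTATTTTGGATCCCCGTGCATGGGGACCCTTCGACCACA (A↔T, G↔C). DNA strands are antiparallel, so the complementary strand runs 3'→5'; reversing gives the 5'→3' form.

5'-ACACCAGCTTCCCAGGGGTACGTGCCCCTAGGTTTTATTG-3'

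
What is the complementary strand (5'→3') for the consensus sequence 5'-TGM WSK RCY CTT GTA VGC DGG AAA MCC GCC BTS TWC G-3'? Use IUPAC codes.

5'-CGWASAVGGCGGKTTTCCHGCBTACAAGRGYMSWKCA-3'

Standard pairs A↔T, G↔C; ambiguity codes pair R↔Y, M↔K, W↔W, S↔S, B↔V, D↔H. Complement (ACKWSMYGRGAACATBCGHCCTTTKGGCGGVASAWGC), then reverse for 5'→3'.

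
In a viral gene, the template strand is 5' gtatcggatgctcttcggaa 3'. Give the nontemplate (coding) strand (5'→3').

5'-TTCCGAAGAGCATCCGATAC-3'

The coding strand is complementary and antiparallel to the template: take the complement (A↔T, G↔C) and reverse.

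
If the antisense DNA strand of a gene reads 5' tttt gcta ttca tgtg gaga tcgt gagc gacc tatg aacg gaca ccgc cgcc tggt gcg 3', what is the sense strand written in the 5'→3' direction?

The coding strand is complementary and antiparallel to the template: take the complement (A↔T, G↔C) and reverse.

5'-CGCACCAGGCGGCGGTGTCCGTTCATAGGTCGCTCACGATCTCCACATGAATAGCAAAA-3'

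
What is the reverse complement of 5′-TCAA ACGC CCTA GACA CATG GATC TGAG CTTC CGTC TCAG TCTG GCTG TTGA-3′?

5'-TCAACAGCCAGACTGAGACGGAAGCTCAGATCCATGTGTCTAGGGCGTTTGA-3'

Reading the sequence 3'→5' and pairing each base (A↔T, G↔C) gives the reverse complement directly.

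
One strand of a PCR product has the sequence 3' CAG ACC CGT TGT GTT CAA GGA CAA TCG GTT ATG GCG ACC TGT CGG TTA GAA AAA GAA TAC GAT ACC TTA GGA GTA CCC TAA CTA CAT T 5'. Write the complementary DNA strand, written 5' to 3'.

5'-GTCTGGGCAACACAAGTTCCTGTTAGCCAATACCGCTGGACAGCCAATCTTTTTCTTATGCTATGGAATCCTCATGGGATTGATGTAA-3'

The strand is given 3'→5', so its complement runs 5'→3' in the same left-to-right order: pair each base A↔T, G↔C.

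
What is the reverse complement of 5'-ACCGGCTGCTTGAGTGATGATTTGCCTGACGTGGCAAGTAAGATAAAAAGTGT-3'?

5'-ACACTTTTTATCTTACTTGCCACGTCAGGCAAATCATCACTCAAGCAGCCGGT-3'

Reading the sequence 3'→5' and pairing each base (A↔T, G↔C) gives the reverse complement directly.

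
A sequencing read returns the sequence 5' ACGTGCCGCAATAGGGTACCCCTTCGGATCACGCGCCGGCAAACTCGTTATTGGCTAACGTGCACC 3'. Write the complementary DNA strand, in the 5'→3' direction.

5'-GGTGCACGTTAGCCAATAACGAGTTTGCCGGCGCGTGATCCGAAGGGGTACCCTATTGCGGCACGT-3'

Pairing A↔T and G↔C gives TGCACGGCGTTATCCCATGGGGAAGCCTAGTGCGCGGCCGTTTGAGCAATAACCGATTGCACGTGG, running 3'→5'. Reverse for the 5'→3' convention.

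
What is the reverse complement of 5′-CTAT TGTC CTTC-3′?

Reading the sequence 3'→5' and pairing each base (A↔T, G↔C) gives the reverse complement directly.

5′-GAAGGACAATAG-3′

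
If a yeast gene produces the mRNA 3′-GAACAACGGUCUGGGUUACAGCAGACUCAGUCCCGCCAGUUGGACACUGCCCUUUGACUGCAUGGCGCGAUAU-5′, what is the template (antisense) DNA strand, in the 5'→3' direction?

5'-CTTGTTGCCAGACCCAATGTCGTCTGAGTCAGGGCGGTCAACCTGTGACGGGAAACTGACGTACCGCGCTATA-3'

Written 5'→3' the mRNA is UAUAGCGCGGUACGUCAGUUUCCCGUCACAGGUUGACCGCCCUGACUCAGACGACAUUGGGUCUGGCAACAAG, so the coding DNA strand is TATAGCGCGGTACGTCAGTTTCCCGTCACAGGTTGACCGCCCTGACTCAGACGACATTGGGTCTGGCAACAAG. The template is its reverse complement.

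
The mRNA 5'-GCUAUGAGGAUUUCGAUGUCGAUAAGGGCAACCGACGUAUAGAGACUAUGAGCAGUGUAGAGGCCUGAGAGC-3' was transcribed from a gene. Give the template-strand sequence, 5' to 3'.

5'-GCTCTCAGGCCTCTACACTGCTCATAGTCTCTATACGTCGGTTGCCCTTATCGACATCGAAATCCTCATAGC-3'

Replace U with T to get the coding DNA strand: GCTATGAGGATTTCGATGTCGATAAGGGCAACCGACGTATAGAGACTATGAGCAGTGTAGAGGCCTGAGAGC. The template strand is its reverse complement (complement CGATACTCCTAAAGCTACAGCTATTCCCGTTGGCTGCATATCTCTGATACTCGTCACATCTCCGGACTCTCG, then reverse).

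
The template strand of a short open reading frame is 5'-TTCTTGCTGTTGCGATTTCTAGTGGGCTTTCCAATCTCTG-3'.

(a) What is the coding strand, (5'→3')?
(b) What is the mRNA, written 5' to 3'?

(a) 5′-CAGAGATTGGAAAGCCCACTAGAAATCGCAACAGCAAGAA-3′
(b) 5'-CAGAGAUUGGAAAGCCCACUAGAAAUCGCAACAGCAAGAA-3'

(a) The coding strand is the reverse complement of the template: complement AAGAACGACAACGCTAAAGATCACCCGAAAGGTTAGAGAC, then reverse.
(b) mRNA has the coding-strand sequence with T→U.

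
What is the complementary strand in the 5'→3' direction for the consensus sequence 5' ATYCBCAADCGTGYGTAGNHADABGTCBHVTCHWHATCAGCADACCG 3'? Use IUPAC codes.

5'-CGGTHTGCTGATDWDGABDVGACVTHTDNCTACRCACGHTTGVGRAT-3'

Standard pairs A↔T, G↔C; ambiguity codes pair Y↔R, W↔W, B↔V, D↔H, N↔N. Complement (TARGVGTTHGCACRCATCNDTHTVCAGVDBAGDWDTAGTCGTHTGGC), then reverse for 5'→3'.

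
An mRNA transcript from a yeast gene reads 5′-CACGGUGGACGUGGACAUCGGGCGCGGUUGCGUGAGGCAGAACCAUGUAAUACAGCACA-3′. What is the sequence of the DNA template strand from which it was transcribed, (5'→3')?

Replace U with T to get the coding DNA strand: CACGGTGGACGTGGACATCGGGCGCGGTTGCGTGAGGCAGAACCATGTAATACAGCACA. The template strand is its reverse complement (complement GTGCCACCTGCACCTGTAGCCCGCGCCAACGCACTCCGTCTTGGTACATTATGTCGTGT, then reverse).

5'-TGTGCTGTATTACATGGTTCTGCCTCACGCAACCGCGCCCGATGTCCACGTCCACCGTG-3'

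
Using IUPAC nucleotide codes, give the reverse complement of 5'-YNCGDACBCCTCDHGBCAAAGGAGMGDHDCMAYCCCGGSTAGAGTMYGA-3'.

Standard pairs A↔T, G↔C; ambiguity codes pair Y↔R, M↔K, S↔S, B↔V, D↔H, N↔N. Complement (RNGCHTGVGGAGHDCVGTTTCCTCKCHDHGKTRGGGCCSATCTCAKRCT), then reverse for 5'→3'.

5'-TCRKACTCTASCCGGGRTKGHDHCKCTCCTTTGVCDHGAGGVGTHCGNR-3'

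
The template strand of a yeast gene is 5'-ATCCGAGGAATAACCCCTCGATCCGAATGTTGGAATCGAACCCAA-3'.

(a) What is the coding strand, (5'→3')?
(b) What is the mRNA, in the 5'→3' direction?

(a) The coding strand is the reverse complement of the template: complement TAGGCTCCTTATTGGGGAGCTAGGCTTACAACCTTAGCTTGGGTT, then reverse.
(b) mRNA has the coding-strand sequence with T→U.

(a) 5'-TTGGGTTCGATTCCAACATTCGGATCGAGGGGTTATTCCTCGGAT-3'
(b) 5'-UUGGGUUCGAUUCCAACAUUCGGAUCGAGGGGUUAUUCCUCGGAU-3'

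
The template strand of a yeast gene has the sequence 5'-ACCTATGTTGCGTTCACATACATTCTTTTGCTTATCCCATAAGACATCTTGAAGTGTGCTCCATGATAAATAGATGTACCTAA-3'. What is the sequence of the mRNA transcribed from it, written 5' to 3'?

5'-UUAGGUACAUCUAUUUAUCAUGGAGCACACUUCAAGAUGUCUUAUGGGAUAAGCAAAAGAAUGUAUGUGAACGCAACAUAGGU-3'

RNA polymerase reads the template 3'→5' and synthesizes mRNA 5'→3' by base-pairing (A→U, T→A, G↔C). The complement of the template is TGGATACAACGCAAGTGTATGTAAGAAAACGAATAGGGTATTCTGTAGAACTTCACACGAGGTACTATTTATCTACATGGATT; antiparallel, so 5'→3' the coding strand is TTAGGTACATCTATTTATCATGGAGCACACTTCAAGATGTCTTATGGGATAAGCAAAAGAATGTATGTGAACGCAACATAGGT. Replace T with U for the mRNA.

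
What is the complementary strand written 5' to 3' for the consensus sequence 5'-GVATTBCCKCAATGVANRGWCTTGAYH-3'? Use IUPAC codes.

5'-DRTCAAGWCYNTBCATTGMGGVAATBC-3'

Standard pairs A↔T, G↔C; ambiguity codes pair R↔Y, K↔M, W↔W, B↔V, H↔D, N↔N. Complement (CBTAAVGGMGTTACBTNYCWGAACTRD), then reverse for 5'→3'.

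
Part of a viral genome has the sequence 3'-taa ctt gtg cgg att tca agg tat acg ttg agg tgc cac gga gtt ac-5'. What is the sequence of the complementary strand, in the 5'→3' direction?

5'-ATTGAACACGCCTAAAGTTCCATATGCAACTCCACGGTGCCTCAATG-3'

The strand is given 3'→5', so its complement runs 5'→3' in the same left-to-right order: pair each base A↔T, G↔C.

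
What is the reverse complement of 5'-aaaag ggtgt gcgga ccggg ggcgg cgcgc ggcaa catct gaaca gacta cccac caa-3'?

Reading the sequence 3'→5' and pairing each base (A↔T, G↔C) gives the reverse complement directly.

5′-TTGGTGGGTAGTCTGTTCAGATGTTGCCGCGCGCCGCCCCCGGTCCGCACACCCTTTT-3′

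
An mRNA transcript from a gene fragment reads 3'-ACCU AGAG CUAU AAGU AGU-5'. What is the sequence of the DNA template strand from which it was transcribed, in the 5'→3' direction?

5′-TGGATCTCGATATTCATCA-3′

Written 5'→3' the mRNA is UGAUGAAUAUCGAGAUCCA, so the coding DNA strand is TGATGAATATCGAGATCCA. The template is its reverse complement.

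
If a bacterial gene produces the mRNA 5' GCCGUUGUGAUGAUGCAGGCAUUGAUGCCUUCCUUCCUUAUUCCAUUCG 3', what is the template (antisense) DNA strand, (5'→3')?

Replace U with T to get the coding DNA strand: GCCGTTGTGATGATGCAGGCATTGATGCCTTCCTTCCTTATTCCATTCG. The template strand is its reverse complement (complement CGGCAACACTACTACGTCCGTAACTACGGAAGGAAGGAATAAGGTAAGC, then reverse).

5'-CGAATGGAATAAGGAAGGAAGGCATCAATGCCTGCATCATCACAACGGC-3'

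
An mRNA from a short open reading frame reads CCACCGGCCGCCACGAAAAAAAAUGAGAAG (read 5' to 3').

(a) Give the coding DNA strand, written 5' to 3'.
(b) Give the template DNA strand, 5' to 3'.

(a) The coding strand matches the mRNA with U→T.
(b) The template strand is the reverse complement of the coding strand.

(a) 5'-CCACCGGCCGCCACGAAAAAAAATGAGAAG-3'
(b) 5'-CTTCTCATTTTTTTTCGTGGCGGCCGGTGG-3'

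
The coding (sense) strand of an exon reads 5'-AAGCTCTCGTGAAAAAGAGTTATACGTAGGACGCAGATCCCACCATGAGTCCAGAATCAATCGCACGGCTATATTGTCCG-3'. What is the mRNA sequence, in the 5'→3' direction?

The mRNA is synthesized from the template strand, so it matches the coding strand with T replaced by U.

5'-AAGCUCUCGUGAAAAAGAGUUAUACGUAGGACGCAGAUCCCACCAUGAGUCCAGAAUCAAUCGCACGGCUAUAUUGUCCG-3'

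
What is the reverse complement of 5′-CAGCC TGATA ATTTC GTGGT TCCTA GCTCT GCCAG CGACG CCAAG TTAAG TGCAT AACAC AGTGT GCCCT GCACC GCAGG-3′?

5'-CCTGCGGTGCAGGGCACACTGTGTTATGCACTTAACTTGGCGTCGCTGGCAGAGCTAGGAACCACGAAATTATCAGGCTG-3'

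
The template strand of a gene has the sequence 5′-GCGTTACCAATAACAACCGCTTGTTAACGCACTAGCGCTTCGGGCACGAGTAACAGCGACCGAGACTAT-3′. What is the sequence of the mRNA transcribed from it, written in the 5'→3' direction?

5′-AUAGUCUCGGUCGCUGUUACUCGUGCCCGAAGCGCUAGUGCGUUAACAAGCGGUUGUUAUUGGUAACGC-3′

RNA polymerase reads the template 3'→5' and synthesizes mRNA 5'→3' by base-pairing (A→U, T→A, G↔C). The complement of the template is CGCAATGGTTATTGTTGGCGAACAATTGCGTGATCGCGAAGCCCGTGCTCATTGTCGCTGGCTCTGATA; antiparallel, so 5'→3' the coding strand is ATAGTCTCGGTCGCTGTTACTCGTGCCCGAAGCGCTAGTGCGTTAACAAGCGGTTGTTATTGGTAACGC. Replace T with U for the mRNA.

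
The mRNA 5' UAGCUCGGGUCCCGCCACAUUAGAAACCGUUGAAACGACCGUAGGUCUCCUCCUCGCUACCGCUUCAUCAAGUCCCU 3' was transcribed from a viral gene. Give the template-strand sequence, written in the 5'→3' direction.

Replace U with T to get the coding DNA strand: TAGCTCGGGTCCCGCCACATTAGAAACCGTTGAAACGACCGTAGGTCTCCTCCTCGCTACCGCTTCATCAAGTCCCT. The template strand is its reverse complement (complement ATCGAGCCCAGGGCGGTGTAATCTTTGGCAACTTTGCTGGCATCCAGAGGAGGAGCGATGGCGAAGTAGTTCAGGGA, then reverse).

5'-AGGGACTTGATGAAGCGGTAGCGAGGAGGAGACCTACGGTCGTTTCAACGGTTTCTAATGTGGCGGGACCCGAGCTA-3'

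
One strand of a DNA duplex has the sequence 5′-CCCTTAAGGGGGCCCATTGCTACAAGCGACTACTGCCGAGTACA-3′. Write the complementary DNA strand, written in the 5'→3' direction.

5′-TGTACTCGGCAGTAGTCGCTTGTAGCAATGGGCCCCCTTAAGGG-3′

Pairing A↔T and G↔C gives GGGAATTCCCCCGGGTAACGATGTTCGCTGATGACGGCTCATGT, running 3'→5'. Reverse for the 5'→3' convention.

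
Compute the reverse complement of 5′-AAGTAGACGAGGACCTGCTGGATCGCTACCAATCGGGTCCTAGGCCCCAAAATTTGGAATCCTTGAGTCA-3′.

5'-TGACTCAAGGATTCCAAATTTTGGGGCCTAGGACCCGATTGGTAGCGATCCAGCAGGTCCTCGTCTACTT-3'

Reading the sequence 3'→5' and pairing each base (A↔T, G↔C) gives the reverse complement directly.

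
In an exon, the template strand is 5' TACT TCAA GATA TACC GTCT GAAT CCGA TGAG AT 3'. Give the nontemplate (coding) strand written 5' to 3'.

5'-ATCTCATCGGATTCAGACGGTATATCTTGAAGTA-3'

The coding strand is complementary and antiparallel to the template: take the complement (A↔T, G↔C) and reverse.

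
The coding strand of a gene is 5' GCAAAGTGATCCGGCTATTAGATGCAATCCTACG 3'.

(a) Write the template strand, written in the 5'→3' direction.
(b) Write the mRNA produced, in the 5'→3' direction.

(a) The template strand is the reverse complement of the coding strand: complement CGTTTCACTAGGCCGATAATCTACGTTAGGATGC, then reverse.
(b) mRNA matches the coding strand with T→U.

(a) 5'-CGTAGGATTGCATCTAATAGCCGGATCACTTTGC-3'
(b) 5'-GCAAAGUGAUCCGGCUAUUAGAUGCAAUCCUACG-3'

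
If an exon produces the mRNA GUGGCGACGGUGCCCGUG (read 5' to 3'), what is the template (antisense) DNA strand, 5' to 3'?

5'-CACGGGCACCGTCGCCAC-3'

Replace U with T to get the coding DNA strand: GTGGCGACGGTGCCCGTG. The template strand is its reverse complement (complement CACCGCTGCCACGGGCAC, then reverse).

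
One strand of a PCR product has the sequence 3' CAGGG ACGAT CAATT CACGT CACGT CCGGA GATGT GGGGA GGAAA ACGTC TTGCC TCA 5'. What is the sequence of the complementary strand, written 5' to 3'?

5'-GTCCCTGCTAGTTAAGTGCAGTGCAGGCCTCTACACCCCTCCTTTTGCAGAACGGAGT-3'

The strand is given 3'→5', so its complement runs 5'→3' in the same left-to-right order: pair each base A↔T, G↔C.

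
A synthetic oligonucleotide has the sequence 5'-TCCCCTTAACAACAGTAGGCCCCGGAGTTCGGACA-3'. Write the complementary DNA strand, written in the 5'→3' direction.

5'-TGTCCGAACTCCGGGGCCTACTGTTGTTAAGGGGA-3'

The complement of TCCCCTTAACAACAGTAGGCCCCGGAGTTCGGACA is AGGGGAATTGTTGTCATCCGGGGCCTCAAGCCTGT (A↔T, G↔C). DNA strands are antiparallel, so the complementary strand runs 3'→5'; reversing gives the 5'→3' form.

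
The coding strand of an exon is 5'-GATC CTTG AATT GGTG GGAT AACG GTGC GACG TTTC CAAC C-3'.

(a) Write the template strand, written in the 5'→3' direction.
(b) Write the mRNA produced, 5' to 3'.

(a) 5′-GGTTGGAAACGTCGCACCGTTATCCCACCAATTCAAGGATC-3′
(b) 5'-GAUCCUUGAAUUGGUGGGAUAACGGUGCGACGUUUCCAACC-3'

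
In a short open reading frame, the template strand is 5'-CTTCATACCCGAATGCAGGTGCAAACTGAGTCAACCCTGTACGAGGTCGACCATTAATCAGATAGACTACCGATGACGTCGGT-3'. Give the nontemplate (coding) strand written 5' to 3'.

The coding strand is complementary and antiparallel to the template: take the complement (A↔T, G↔C) and reverse.

5'-ACCGACGTCATCGGTAGTCTATCTGATTAATGGTCGACCTCGTACAGGGTTGACTCAGTTTGCACCTGCATTCGGGTATGAAG-3'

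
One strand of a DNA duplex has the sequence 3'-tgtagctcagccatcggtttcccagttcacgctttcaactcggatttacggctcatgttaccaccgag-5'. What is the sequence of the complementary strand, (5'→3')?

The strand is given 3'→5', so its complement runs 5'→3' in the same left-to-right order: pair each base A↔T, G↔C.

5'-ACATCGAGTCGGTAGCCAAAGGGTCAAGTGCGAAAGTTGAGCCTAAATGCCGAGTACAATGGTGGCTC-3'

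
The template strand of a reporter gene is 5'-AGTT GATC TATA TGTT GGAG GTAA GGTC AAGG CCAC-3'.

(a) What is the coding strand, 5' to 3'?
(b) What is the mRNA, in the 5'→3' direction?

(a) 5'-GTGGCCTTGACCTTACCTCCAACATATAGATCAACT-3'
(b) 5'-GUGGCCUUGACCUUACCUCCAACAUAUAGAUCAACU-3'

(a) The coding strand is the reverse complement of the template: complement TCAACTAGATATACAACCTCCATTCCAGTTCCGGTG, then reverse.
(b) mRNA has the coding-strand sequence with T→U.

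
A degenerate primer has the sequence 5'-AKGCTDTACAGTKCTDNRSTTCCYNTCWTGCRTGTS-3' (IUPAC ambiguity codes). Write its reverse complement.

5'-SACAYGCAWGANRGGAASYNHAGMACTGTAHAGCMT-3'

Standard pairs A↔T, G↔C; ambiguity codes pair R↔Y, K↔M, W↔W, S↔S, D↔H, N↔N. Complement (TMCGAHATGTCAMGAHNYSAAGGRNAGWACGYACAS), then reverse for 5'→3'.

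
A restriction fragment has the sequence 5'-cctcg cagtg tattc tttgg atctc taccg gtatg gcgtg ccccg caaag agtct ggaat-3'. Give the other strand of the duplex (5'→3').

5′-ATTCCAGACTCTTTGCGGGGCACGCCATACCGGTAGAGATCCAAAGAATACACTGCGAGG-3′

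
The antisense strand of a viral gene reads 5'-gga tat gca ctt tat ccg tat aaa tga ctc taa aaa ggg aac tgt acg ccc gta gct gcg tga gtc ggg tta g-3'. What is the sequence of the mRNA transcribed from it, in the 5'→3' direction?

RNA polymerase reads the template 3'→5' and synthesizes mRNA 5'→3' by base-pairing (A→U, T→A, G↔C). The complement of the template is CCTATACGTGAAATAGGCATATTTACTGAGATTTTTCCCTTGACATGCGGGCATCGACGCACTCAGCCCAATC; antiparallel, so 5'→3' the coding strand is CTAACCCGACTCACGCAGCTACGGGCGTACAGTTCCCTTTTTAGAGTCATTTATACGGATAAAGTGCATATCC. Replace T with U for the mRNA.

5'-CUAACCCGACUCACGCAGCUACGGGCGUACAGUUCCCUUUUUAGAGUCAUUUAUACGGAUAAAGUGCAUAUCC-3'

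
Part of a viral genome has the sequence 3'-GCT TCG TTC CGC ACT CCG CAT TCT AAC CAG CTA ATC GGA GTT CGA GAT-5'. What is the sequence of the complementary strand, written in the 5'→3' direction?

5'-CGAAGCAAGGCGTGAGGCGTAAGATTGGTCGATTAGCCTCAAGCTCTA-3'

The strand is given 3'→5', so its complement runs 5'→3' in the same left-to-right order: pair each base A↔T, G↔C.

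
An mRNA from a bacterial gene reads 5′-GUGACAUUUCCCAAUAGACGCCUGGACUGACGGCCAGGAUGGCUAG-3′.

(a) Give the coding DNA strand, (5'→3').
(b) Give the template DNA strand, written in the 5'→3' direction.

(a) The coding strand matches the mRNA with U→T.
(b) The template strand is the reverse complement of the coding strand.

(a) 5′-GTGACATTTCCCAATAGACGCCTGGACTGACGGCCAGGATGGCTAG-3′
(b) 5'-CTAGCCATCCTGGCCGTCAGTCCAGGCGTCTATTGGGAAATGTCAC-3'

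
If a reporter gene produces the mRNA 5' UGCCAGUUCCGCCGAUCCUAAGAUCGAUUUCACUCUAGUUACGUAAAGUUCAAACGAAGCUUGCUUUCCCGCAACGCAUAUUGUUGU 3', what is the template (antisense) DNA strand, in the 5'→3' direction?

5′-ACAACAATATGCGTTGCGGGAAAGCAAGCTTCGTTTGAACTTTACGTAACTAGAGTGAAATCGATCTTAGGATCGGCGGAACTGGCA-3′

Replace U with T to get the coding DNA strand: TGCCAGTTCCGCCGATCCTAAGATCGATTTCACTCTAGTTACGTAAAGTTCAAACGAAGCTTGCTTTCCCGCAACGCATATTGTTGT. The template strand is its reverse complement (complement ACGGTCAAGGCGGCTAGGATTCTAGCTAAAGTGAGATCAATGCATTTCAAGTTTGCTTCGAACGAAAGGGCGTTGCGTATAACAACA, then reverse).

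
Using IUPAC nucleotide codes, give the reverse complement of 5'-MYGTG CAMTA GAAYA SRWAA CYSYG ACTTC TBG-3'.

5′-CVAGAAGTCRSRGTTWYSTRTTCTAKTGCACRK-3′

Standard pairs A↔T, G↔C; ambiguity codes pair R↔Y, M↔K, W↔W, S↔S, B↔V. Complement (KRCACGTKATCTTRTSYWTTGRSRCTGAAGAVC), then reverse for 5'→3'.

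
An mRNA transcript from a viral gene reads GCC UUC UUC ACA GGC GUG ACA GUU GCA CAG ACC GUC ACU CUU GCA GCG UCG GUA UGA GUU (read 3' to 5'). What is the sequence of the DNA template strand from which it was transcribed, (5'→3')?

Written 5'→3' the mRNA is UUGAGUAUGGCUGCGACGUUCUCACUGCCAGACACGUUGACAGUGCGGACACUUCUUCCG, so the coding DNA strand is TTGAGTATGGCTGCGACGTTCTCACTGCCAGACACGTTGACAGTGCGGACACTTCTTCCG. The template is its reverse complement.

5′-CGGAAGAAGTGTCCGCACTGTCAACGTGTCTGGCAGTGAGAACGTCGCAGCCATACTCAA-3′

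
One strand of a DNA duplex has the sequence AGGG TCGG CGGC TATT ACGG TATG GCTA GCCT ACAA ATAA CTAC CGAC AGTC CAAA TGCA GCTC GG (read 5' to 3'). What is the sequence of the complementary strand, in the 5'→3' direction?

5'-CCGAGCTGCATTTGGACTGTCGGTAGTTATTTGTAGGCTAGCCATACCGTAATAGCCGCCGACCCT-3'

The complement of AGGGTCGGCGGCTATTACGGTATGGCTAGCCTACAAATAACTACCGACAGTCCAAATGCAGCTCGG is TCCCAGCCGCCGATAATGCCATACCGATCGGATGTTTATTGATGGCTGTCAGGTTTACGTCGAGCC (A↔T, G↔C). DNA strands are antiparallel, so the complementary strand runs 3'→5'; reversing gives the 5'→3' form.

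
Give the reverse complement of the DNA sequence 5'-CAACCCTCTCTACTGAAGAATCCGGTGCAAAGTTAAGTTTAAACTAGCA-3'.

5'-TGCTAGTTTAAACTTAACTTTGCACCGGATTCTTCAGTAGAGAGGGTTG-3'

Complement each base (A↔T, G↔C): GTTGGGAGAGATGACTTCTTAGGCCACGTTTCAATTCAAATTTGATCGT. Then reverse.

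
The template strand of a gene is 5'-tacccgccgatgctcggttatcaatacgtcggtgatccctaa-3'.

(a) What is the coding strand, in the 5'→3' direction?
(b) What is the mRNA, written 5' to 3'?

(a) The coding strand is the reverse complement of the template: complement ATGGGCGGCTACGAGCCAATAGTTATGCAGCCACTAGGGATT, then reverse.
(b) mRNA has the coding-strand sequence with T→U.

(a) 5'-TTAGGGATCACCGACGTATTGATAACCGAGCATCGGCGGGTA-3'
(b) 5′-UUAGGGAUCACCGACGUAUUGAUAACCGAGCAUCGGCGGGUA-3′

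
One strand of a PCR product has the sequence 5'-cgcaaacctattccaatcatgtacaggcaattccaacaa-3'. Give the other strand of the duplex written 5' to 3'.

5'-TTGTTGGAATTGCCTGTACATGATTGGAATAGGTTTGCG-3'

The complement of CGCAAACCTATTCCAATCATGTACAGGCAATTCCAACAA is GCGTTTGGATAAGGTTAGTACATGTCCGTTAAGGTTGTT (A↔T, G↔C). DNA strands are antiparallel, so the complementary strand runs 3'→5'; reversing gives the 5'→3' form.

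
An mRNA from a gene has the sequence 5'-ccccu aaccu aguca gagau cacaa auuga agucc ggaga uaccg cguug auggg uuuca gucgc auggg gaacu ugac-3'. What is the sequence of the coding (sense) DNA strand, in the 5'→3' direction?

5'-CCCCTAACCTAGTCAGAGATCACAAATTGAAGTCCGGAGATACCGCGTTGATGGGTTTCAGTCGCATGGGGAACTTGAC-3'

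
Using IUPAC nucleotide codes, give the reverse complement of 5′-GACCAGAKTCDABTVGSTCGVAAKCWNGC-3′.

5'-GCNWGMTTBCGASCBAVTHGAMTCTGGTC-3'

Standard pairs A↔T, G↔C; ambiguity codes pair K↔M, W↔W, S↔S, B↔V, D↔H, N↔N. Complement (CTGGTCTMAGHTVABCSAGCBTTMGWNCG), then reverse for 5'→3'.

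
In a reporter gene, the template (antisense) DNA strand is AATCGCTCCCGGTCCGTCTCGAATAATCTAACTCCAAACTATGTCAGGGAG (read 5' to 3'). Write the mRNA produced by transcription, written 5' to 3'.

The mRNA has the sequence of the coding strand (reverse complement of the template) with T→U. Reverse complement of AATCGCTCCCGGTCCGTCTCGAATAATCTAACTCCAAACTATGTCAGGGAG is CTCCCTGACATAGTTTGGAGTTAGATTATTCGAGACGGACCGGGAGCGATT; then T→U.

5'-CUCCCUGACAUAGUUUGGAGUUAGAUUAUUCGAGACGGACCGGGAGCGAUU-3'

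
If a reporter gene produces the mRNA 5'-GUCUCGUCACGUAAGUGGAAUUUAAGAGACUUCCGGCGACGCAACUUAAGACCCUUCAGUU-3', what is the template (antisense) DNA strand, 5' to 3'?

Replace U with T to get the coding DNA strand: GTCTCGTCACGTAAGTGGAATTTAAGAGACTTCCGGCGACGCAACTTAAGACCCTTCAGTT. The template strand is its reverse complement (complement CAGAGCAGTGCATTCACCTTAAATTCTCTGAAGGCCGCTGCGTTGAATTCTGGGAAGTCAA, then reverse).

5'-AACTGAAGGGTCTTAAGTTGCGTCGCCGGAAGTCTCTTAAATTCCACTTACGTGACGAGAC-3'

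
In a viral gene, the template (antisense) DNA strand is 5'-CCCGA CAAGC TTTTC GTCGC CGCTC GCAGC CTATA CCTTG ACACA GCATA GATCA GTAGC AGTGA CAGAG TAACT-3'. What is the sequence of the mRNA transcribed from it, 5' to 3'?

RNA polymerase reads the template 3'→5' and synthesizes mRNA 5'→3' by base-pairing (A→U, T→A, G↔C). The complement of the template is GGGCTGTTCGAAAAGCAGCGGCGAGCGTCGGATATGGAACTGTGTCGTATCTAGTCATCGTCACTGTCTCATTGA; antiparallel, so 5'→3' the coding strand is AGTTACTCTGTCACTGCTACTGATCTATGCTGTGTCAAGGTATAGGCTGCGAGCGGCGACGAAAAGCTTGTCGGG. Replace T with U for the mRNA.

5'-AGUUACUCUGUCACUGCUACUGAUCUAUGCUGUGUCAAGGUAUAGGCUGCGAGCGGCGACGAAAAGCUUGUCGGG-3'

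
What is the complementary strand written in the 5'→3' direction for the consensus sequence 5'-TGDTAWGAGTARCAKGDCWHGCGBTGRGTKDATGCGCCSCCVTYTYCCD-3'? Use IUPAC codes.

Standard pairs A↔T, G↔C; ambiguity codes pair R↔Y, K↔M, W↔W, S↔S, B↔V, D↔H. Complement (ACHATWCTCATYGTMCHGWDCGCVACYCAMHTACGCGGSGGBARARGGH), then reverse for 5'→3'.

5'-HGGRARABGGSGGCGCATHMACYCAVCGCDWGHCMTGYTACTCWTAHCA-3'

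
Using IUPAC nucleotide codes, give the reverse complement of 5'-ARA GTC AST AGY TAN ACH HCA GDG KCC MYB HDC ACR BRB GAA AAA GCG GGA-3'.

5′-TCCCGCTTTTTCVYVYGTGHDVRKGGMCHCTGDDGTNTARCTASTGACTYT-3′

Standard pairs A↔T, G↔C; ambiguity codes pair R↔Y, M↔K, S↔S, B↔V, D↔H, N↔N. Complement (TYTCAGTSATCRATNTGDDGTCHCMGGKRVDHGTGYVYVCTTTTTCGCCCT), then reverse for 5'→3'.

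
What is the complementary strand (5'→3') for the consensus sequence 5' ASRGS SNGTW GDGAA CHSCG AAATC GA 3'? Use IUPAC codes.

Standard pairs A↔T, G↔C; ambiguity codes pair R↔Y, W↔W, S↔S, D↔H, N↔N. Complement (TSYCSSNCAWCHCTTGDSGCTTTAGCT), then reverse for 5'→3'.

5'-TCGATTTCGSDGTTCHCWACNSSCYST-3'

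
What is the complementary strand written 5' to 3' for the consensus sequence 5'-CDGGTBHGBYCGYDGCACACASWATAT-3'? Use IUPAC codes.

Standard pairs A↔T, G↔C; ambiguity codes pair Y↔R, W↔W, S↔S, B↔V, D↔H. Complement (GHCCAVDCVRGCRHCGTGTGTSWTATA), then reverse for 5'→3'.

5′-ATATWSTGTGTGCHRCGRVCDVACCHG-3′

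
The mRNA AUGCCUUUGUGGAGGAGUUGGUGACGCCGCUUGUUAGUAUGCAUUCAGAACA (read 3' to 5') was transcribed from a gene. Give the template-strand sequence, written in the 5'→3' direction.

Written 5'→3' the mRNA is ACAAGACUUACGUAUGAUUGUUCGCCGCAGUGGUUGAGGAGGUGUUUCCGUA, so the coding DNA strand is ACAAGACTTACGTATGATTGTTCGCCGCAGTGGTTGAGGAGGTGTTTCCGTA. The template is its reverse complement.

5'-TACGGAAACACCTCCTCAACCACTGCGGCGAACAATCATACGTAAGTCTTGT-3'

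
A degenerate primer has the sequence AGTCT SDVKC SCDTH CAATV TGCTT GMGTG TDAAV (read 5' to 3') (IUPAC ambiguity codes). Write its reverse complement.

Standard pairs A↔T, G↔C; ambiguity codes pair M↔K, S↔S, D↔H, V↔B. Complement (TCAGASHBMGSGHADGTTABACGAACKCACAHTTB), then reverse for 5'→3'.

5'-BTTHACACKCAAGCABATTGDAHGSGMBHSAGACT-3'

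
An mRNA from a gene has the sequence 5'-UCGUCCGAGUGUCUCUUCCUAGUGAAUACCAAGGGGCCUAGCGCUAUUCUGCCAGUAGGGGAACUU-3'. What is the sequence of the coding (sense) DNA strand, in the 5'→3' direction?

The coding DNA strand has the same 5'→3' sequence as the mRNA with U replaced by T.

5'-TCGTCCGAGTGTCTCTTCCTAGTGAATACCAAGGGGCCTAGCGCTATTCTGCCAGTAGGGGAACTT-3'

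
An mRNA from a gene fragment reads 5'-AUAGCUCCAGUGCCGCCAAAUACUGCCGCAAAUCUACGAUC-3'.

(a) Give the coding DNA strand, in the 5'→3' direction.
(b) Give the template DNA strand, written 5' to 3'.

(a) The coding strand matches the mRNA with U→T.
(b) The template strand is the reverse complement of the coding strand.

(a) 5′-ATAGCTCCAGTGCCGCCAAATACTGCCGCAAATCTACGATC-3′
(b) 5'-GATCGTAGATTTGCGGCAGTATTTGGCGGCACTGGAGCTAT-3'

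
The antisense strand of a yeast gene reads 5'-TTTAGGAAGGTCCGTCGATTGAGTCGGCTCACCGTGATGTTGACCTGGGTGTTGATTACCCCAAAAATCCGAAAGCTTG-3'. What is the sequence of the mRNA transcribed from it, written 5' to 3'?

5'-CAAGCUUUCGGAUUUUUGGGGUAAUCAACACCCAGGUCAACAUCACGGUGAGCCGACUCAAUCGACGGACCUUCCUAAA-3'

RNA polymerase reads the template 3'→5' and synthesizes mRNA 5'→3' by base-pairing (A→U, T→A, G↔C). The complement of the template is AAATCCTTCCAGGCAGCTAACTCAGCCGAGTGGCACTACAACTGGACCCACAACTAATGGGGTTTTTAGGCTTTCGAAC; antiparallel, so 5'→3' the coding strand is CAAGCTTTCGGATTTTTGGGGTAATCAACACCCAGGTCAACATCACGGTGAGCCGACTCAATCGACGGACCTTCCTAAA. Replace T with U for the mRNA.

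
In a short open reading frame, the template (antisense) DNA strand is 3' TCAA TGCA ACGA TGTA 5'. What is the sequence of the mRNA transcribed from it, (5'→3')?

5′-AGUUACGUUGCUACAU-3′

Reading the template 3'→5' as shown, RNA polymerase pairs each base (A→U, T→A, G↔C) to build mRNA 5'→3' directly.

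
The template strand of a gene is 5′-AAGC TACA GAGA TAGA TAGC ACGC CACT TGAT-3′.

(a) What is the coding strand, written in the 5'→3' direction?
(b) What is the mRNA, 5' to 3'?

(a) 5'-ATCAAGTGGCGTGCTATCTATCTCTGTAGCTT-3'
(b) 5'-AUCAAGUGGCGUGCUAUCUAUCUCUGUAGCUU-3'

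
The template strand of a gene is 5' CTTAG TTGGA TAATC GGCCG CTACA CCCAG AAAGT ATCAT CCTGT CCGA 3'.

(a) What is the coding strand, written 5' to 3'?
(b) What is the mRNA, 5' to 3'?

(a) 5'-TCGGACAGGATGATACTTTCTGGGTGTAGCGGCCGATTATCCAACTAAG-3'
(b) 5′-UCGGACAGGAUGAUACUUUCUGGGUGUAGCGGCCGAUUAUCCAACUAAG-3′

(a) The coding strand is the reverse complement of the template: complement GAATCAACCTATTAGCCGGCGATGTGGGTCTTTCATAGTAGGACAGGCT, then reverse.
(b) mRNA has the coding-strand sequence with T→U.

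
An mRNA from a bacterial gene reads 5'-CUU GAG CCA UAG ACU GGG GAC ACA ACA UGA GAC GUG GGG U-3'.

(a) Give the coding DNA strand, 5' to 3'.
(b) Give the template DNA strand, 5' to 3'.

(a) The coding strand matches the mRNA with U→T.
(b) The template strand is the reverse complement of the coding strand.

(a) 5'-CTTGAGCCATAGACTGGGGACACAACATGAGACGTGGGGT-3'
(b) 5′-ACCCCACGTCTCATGTTGTGTCCCCAGTCTATGGCTCAAG-3′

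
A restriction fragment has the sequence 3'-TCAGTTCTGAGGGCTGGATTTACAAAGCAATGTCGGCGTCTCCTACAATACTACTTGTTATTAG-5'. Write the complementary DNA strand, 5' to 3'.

The strand is given 3'→5', so its complement runs 5'→3' in the same left-to-right order: pair each base A↔T, G↔C.

5'-AGTCAAGACTCCCGACCTAAATGTTTCGTTACAGCCGCAGAGGATGTTATGATGAACAATAATC-3'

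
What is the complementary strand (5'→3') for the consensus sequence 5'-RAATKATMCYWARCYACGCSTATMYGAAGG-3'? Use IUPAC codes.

Standard pairs A↔T, G↔C; ambiguity codes pair R↔Y, M↔K, W↔W, S↔S. Complement (YTTAMTAKGRWTYGRTGCGSATAKRCTTCC), then reverse for 5'→3'.

5'-CCTTCRKATASGCGTRGYTWRGKATMATTY-3'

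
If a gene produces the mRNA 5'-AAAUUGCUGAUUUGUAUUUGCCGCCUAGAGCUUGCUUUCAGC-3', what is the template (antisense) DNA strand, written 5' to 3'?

5′-GCTGAAAGCAAGCTCTAGGCGGCAAATACAAATCAGCAATTT-3′

Replace U with T to get the coding DNA strand: AAATTGCTGATTTGTATTTGCCGCCTAGAGCTTGCTTTCAGC. The template strand is its reverse complement (complement TTTAACGACTAAACATAAACGGCGGATCTCGAACGAAAGTCG, then reverse).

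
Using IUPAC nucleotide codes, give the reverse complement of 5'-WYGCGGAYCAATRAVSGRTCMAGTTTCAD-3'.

5'-HTGAAACTKGAYCSBTYATTGRTCCGCRW-3'

Standard pairs A↔T, G↔C; ambiguity codes pair R↔Y, M↔K, W↔W, S↔S, D↔H, V↔B. Complement (WRCGCCTRGTTAYTBSCYAGKTCAAAGTH), then reverse for 5'→3'.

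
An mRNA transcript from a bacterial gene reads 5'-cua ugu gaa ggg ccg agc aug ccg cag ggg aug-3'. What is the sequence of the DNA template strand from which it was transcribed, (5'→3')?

Replace U with T to get the coding DNA strand: CTATGTGAAGGGCCGAGCATGCCGCAGGGGATG. The template strand is its reverse complement (complement GATACACTTCCCGGCTCGTACGGCGTCCCCTAC, then reverse).

5′-CATCCCCTGCGGCATGCTCGGCCCTTCACATAG-3′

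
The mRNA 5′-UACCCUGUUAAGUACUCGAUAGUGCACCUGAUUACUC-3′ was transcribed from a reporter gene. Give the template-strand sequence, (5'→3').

5'-GAGTAATCAGGTGCACTATCGAGTACTTAACAGGGTA-3'

Replace U with T to get the coding DNA strand: TACCCTGTTAAGTACTCGATAGTGCACCTGATTACTC. The template strand is its reverse complement (complement ATGGGACAATTCATGAGCTATCACGTGGACTAATGAG, then reverse).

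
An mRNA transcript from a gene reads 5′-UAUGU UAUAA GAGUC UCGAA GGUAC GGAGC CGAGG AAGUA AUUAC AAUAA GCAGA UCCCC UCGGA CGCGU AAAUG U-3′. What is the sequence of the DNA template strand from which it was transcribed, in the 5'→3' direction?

Replace U with T to get the coding DNA strand: TATGTTATAAGAGTCTCGAAGGTACGGAGCCGAGGAAGTAATTACAATAAGCAGATCCCCTCGGACGCGTAAATGT. The template strand is its reverse complement (complement ATACAATATTCTCAGAGCTTCCATGCCTCGGCTCCTTCATTAATGTTATTCGTCTAGGGGAGCCTGCGCATTTACA, then reverse).

5'-ACATTTACGCGTCCGAGGGGATCTGCTTATTGTAATTACTTCCTCGGCTCCGTACCTTCGAGACTCTTATAACATA-3'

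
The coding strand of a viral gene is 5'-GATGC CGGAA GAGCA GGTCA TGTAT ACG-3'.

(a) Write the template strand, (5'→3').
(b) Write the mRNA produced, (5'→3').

(a) 5′-CGTATACATGACCTGCTCTTCCGGCATC-3′
(b) 5'-GAUGCCGGAAGAGCAGGUCAUGUAUACG-3'

(a) The template strand is the reverse complement of the coding strand: complement CTACGGCCTTCTCGTCCAGTACATATGC, then reverse.
(b) mRNA matches the coding strand with T→U.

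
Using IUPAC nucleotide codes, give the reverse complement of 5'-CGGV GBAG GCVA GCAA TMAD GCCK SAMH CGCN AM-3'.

Standard pairs A↔T, G↔C; ambiguity codes pair M↔K, S↔S, B↔V, D↔H, N↔N. Complement (GCCBCVTCCGBTCGTTAKTHCGGMSTKDGCGNTK), then reverse for 5'→3'.

5'-KTNGCGDKTSMGGCHTKATTGCTBGCCTVCBCCG-3'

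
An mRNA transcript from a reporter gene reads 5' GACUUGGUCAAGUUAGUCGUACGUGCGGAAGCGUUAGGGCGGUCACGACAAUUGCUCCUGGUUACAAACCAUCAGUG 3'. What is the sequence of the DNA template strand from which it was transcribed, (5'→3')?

5'-CACTGATGGTTTGTAACCAGGAGCAATTGTCGTGACCGCCCTAACGCTTCCGCACGTACGACTAACTTGACCAAGTC-3'

Replace U with T to get the coding DNA strand: GACTTGGTCAAGTTAGTCGTACGTGCGGAAGCGTTAGGGCGGTCACGACAATTGCTCCTGGTTACAAACCATCAGTG. The template strand is its reverse complement (complement CTGAACCAGTTCAATCAGCATGCACGCCTTCGCAATCCCGCCAGTGCTGTTAACGAGGACCAATGTTTGGTAGTCAC, then reverse).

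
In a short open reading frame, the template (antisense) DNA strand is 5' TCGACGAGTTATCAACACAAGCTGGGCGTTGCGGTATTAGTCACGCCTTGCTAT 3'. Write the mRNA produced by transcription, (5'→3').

5'-AUAGCAAGGCGUGACUAAUACCGCAACGCCCAGCUUGUGUUGAUAACUCGUCGA-3'

The mRNA has the sequence of the coding strand (reverse complement of the template) with T→U. Reverse complement of TCGACGAGTTATCAACACAAGCTGGGCGTTGCGGTATTAGTCACGCCTTGCTAT is ATAGCAAGGCGTGACTAATACCGCAACGCCCAGCTTGTGTTGATAACTCGTCGA; then T→U.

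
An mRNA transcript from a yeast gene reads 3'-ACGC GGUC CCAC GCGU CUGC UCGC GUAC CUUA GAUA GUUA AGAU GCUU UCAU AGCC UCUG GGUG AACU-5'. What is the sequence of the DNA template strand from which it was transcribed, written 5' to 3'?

Written 5'→3' the mRNA is UCAAGUGGGUCUCCGAUACUUUCGUAGAAUUGAUAGAUUCCAUGCGCUCGUCUGCGCACCCUGGCGCA, so the coding DNA strand is TCAAGTGGGTCTCCGATACTTTCGTAGAATTGATAGATTCCATGCGCTCGTCTGCGCACCCTGGCGCA. The template is its reverse complement.

5'-TGCGCCAGGGTGCGCAGACGAGCGCATGGAATCTATCAATTCTACGAAAGTATCGGAGACCCACTTGA-3'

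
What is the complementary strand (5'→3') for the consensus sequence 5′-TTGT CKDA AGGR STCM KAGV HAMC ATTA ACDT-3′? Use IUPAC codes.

5'-AHGTTAATGKTDBCTMKGASYCCTTHMGACAA-3'

Standard pairs A↔T, G↔C; ambiguity codes pair R↔Y, M↔K, S↔S, D↔H, V↔B. Complement (AACAGMHTTCCYSAGKMTCBDTKGTAATTGHA), then reverse for 5'→3'.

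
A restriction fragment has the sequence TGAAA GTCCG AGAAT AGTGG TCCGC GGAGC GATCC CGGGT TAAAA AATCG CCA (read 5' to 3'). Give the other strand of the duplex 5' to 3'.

5′-TGGCGATTTTTTAACCCGGGATCGCTCCGCGGACCACTATTCTCGGACTTTCA-3′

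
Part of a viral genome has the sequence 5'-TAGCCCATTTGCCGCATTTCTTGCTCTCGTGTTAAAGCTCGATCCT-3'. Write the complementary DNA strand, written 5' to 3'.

5'-AGGATCGAGCTTTAACACGAGAGCAAGAAATGCGGCAAATGGGCTA-3'

The complement of TAGCCCATTTGCCGCATTTCTTGCTCTCGTGTTAAAGCTCGATCCT is ATCGGGTAAACGGCGTAAAGAACGAGAGCACAATTTCGAGCTAGGA (A↔T, G↔C). DNA strands are antiparallel, so the complementary strand runs 3'→5'; reversing gives the 5'→3' form.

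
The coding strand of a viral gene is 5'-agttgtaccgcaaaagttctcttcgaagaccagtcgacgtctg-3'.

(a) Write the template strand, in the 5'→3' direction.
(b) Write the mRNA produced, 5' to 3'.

(a) The template strand is the reverse complement of the coding strand: complement TCAACATGGCGTTTTCAAGAGAAGCTTCTGGTCAGCTGCAGAC, then reverse.
(b) mRNA matches the coding strand with T→U.

(a) 5'-CAGACGTCGACTGGTCTTCGAAGAGAACTTTTGCGGTACAACT-3'
(b) 5'-AGUUGUACCGCAAAAGUUCUCUUCGAAGACCAGUCGACGUCUG-3'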